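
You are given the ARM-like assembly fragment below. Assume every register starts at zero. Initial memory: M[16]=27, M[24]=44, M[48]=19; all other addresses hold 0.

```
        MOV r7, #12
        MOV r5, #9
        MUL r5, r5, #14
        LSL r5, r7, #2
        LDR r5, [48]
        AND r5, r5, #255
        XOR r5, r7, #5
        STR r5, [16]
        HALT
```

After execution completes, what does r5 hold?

after MOV r7, #12: r7=12
after MOV r5, #9: r5=9
after MUL r5, r5, #14: r5=9*14=126
after LSL r5, r7, #2: r5=12<<2=48
after LDR r5, [48]: r5=M[48]=19
after AND r5, r5, #255: r5=19&255=19
after XOR r5, r7, #5: r5=12^5=9
STR r5, [16] → M[16]=9
halt.

9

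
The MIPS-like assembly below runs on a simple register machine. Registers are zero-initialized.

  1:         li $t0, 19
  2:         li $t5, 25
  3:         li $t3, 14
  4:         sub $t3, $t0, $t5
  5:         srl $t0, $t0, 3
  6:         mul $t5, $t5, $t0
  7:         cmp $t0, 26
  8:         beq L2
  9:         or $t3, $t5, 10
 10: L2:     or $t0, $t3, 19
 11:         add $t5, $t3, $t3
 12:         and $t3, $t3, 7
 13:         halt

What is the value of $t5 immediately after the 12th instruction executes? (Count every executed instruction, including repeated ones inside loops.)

$t0=19
$t5=25
$t3=14
$t3=19-25=-6
$t0=19>>3=2
$t5=25*2=50
cmp $t0, 26  (cmp 2,26)
beq L2: not taken
$t3=50|10=58
$t0=58|19=59
$t5=58+58=116
$t3=58&7=2
After step 12: $t5 = 116.

116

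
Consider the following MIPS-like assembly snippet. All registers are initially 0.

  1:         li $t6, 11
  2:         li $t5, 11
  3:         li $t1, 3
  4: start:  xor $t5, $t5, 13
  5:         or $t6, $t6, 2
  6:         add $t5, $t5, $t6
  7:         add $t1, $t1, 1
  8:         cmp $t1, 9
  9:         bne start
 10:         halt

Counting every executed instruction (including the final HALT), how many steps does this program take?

40

after li $t6, 11: $t6=11
after li $t5, 11: $t5=11
after li $t1, 3: $t1=3
after xor $t5, $t5, 13: $t5=11^13=6
after or $t6, $t6, 2: $t6=11|2=11
after add $t5, $t5, $t6: $t5=6+11=17
after add $t1, $t1, 1: $t1=3+1=4
cmp $t1, 9  (cmp 4,9)
bne start: taken
after xor $t5, $t5, 13: $t5=17^13=28
after or $t6, $t6, 2: $t6=11|2=11
after add $t5, $t5, $t6: $t5=28+11=39
after add $t1, $t1, 1: $t1=4+1=5
cmp $t1, 9  (cmp 5,9)
bne start: taken
after xor $t5, $t5, 13: $t5=39^13=42
after or $t6, $t6, 2: $t6=11|2=11
after add $t5, $t5, $t6: $t5=42+11=53
after add $t1, $t1, 1: $t1=5+1=6
cmp $t1, 9  (cmp 6,9)
bne start: taken
after xor $t5, $t5, 13: $t5=53^13=56
after or $t6, $t6, 2: $t6=11|2=11
after add $t5, $t5, $t6: $t5=56+11=67
after add $t1, $t1, 1: $t1=6+1=7
cmp $t1, 9  (cmp 7,9)
bne start: taken
after xor $t5, $t5, 13: $t5=67^13=78
after or $t6, $t6, 2: $t6=11|2=11
after add $t5, $t5, $t6: $t5=78+11=89
after add $t1, $t1, 1: $t1=7+1=8
cmp $t1, 9  (cmp 8,9)
bne start: taken
after xor $t5, $t5, 13: $t5=89^13=84
after or $t6, $t6, 2: $t6=11|2=11
after add $t5, $t5, $t6: $t5=84+11=95
after add $t1, $t1, 1: $t1=8+1=9
cmp $t1, 9  (cmp 9,9)
bne start: not taken
halt.
Total executed instructions: 40.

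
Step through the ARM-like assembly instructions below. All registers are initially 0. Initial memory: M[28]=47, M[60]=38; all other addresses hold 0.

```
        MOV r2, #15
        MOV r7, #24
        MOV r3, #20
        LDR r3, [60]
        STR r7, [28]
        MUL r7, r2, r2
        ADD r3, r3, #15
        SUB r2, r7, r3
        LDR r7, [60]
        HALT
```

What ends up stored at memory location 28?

MOV r2, #15 → r2=15
MOV r7, #24 → r7=24
MOV r3, #20 → r3=20
LDR r3, [60] → r3=M[60]=38
STR r7, [28] → M[28]=24
MUL r7, r2, r2 → r7=15*15=225
ADD r3, r3, #15 → r3=38+15=53
SUB r2, r7, r3 → r2=225-53=172
LDR r7, [60] → r7=M[60]=38
halt.

24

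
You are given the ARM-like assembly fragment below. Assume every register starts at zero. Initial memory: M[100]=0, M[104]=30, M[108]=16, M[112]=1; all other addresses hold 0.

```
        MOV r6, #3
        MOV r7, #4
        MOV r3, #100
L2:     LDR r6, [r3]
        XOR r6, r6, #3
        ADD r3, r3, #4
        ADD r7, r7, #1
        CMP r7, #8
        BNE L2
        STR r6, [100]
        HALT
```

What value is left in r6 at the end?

2

r6=3
r7=4
r3=100
r6=M[100]=0
r6=0^3=3
r3=100+4=104
r7=4+1=5
CMP r7, #8  (cmp 5,8)
BNE L2: taken
r6=M[104]=30
r6=30^3=29
r3=104+4=108
r7=5+1=6
CMP r7, #8  (cmp 6,8)
BNE L2: taken
r6=M[108]=16
r6=16^3=19
r3=108+4=112
r7=6+1=7
CMP r7, #8  (cmp 7,8)
BNE L2: taken
r6=M[112]=1
r6=1^3=2
r3=112+4=116
r7=7+1=8
CMP r7, #8  (cmp 8,8)
BNE L2: not taken
STR r6, [100] → M[100]=2
halt.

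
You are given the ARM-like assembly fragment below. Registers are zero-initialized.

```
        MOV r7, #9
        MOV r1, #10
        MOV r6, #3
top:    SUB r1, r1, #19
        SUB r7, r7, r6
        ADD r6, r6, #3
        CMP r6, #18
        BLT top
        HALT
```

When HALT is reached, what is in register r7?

-36

after MOV r7, #9: r7=9
after MOV r1, #10: r1=10
after MOV r6, #3: r6=3
after SUB r1, r1, #19: r1=10-19=-9
after SUB r7, r7, r6: r7=9-3=6
after ADD r6, r6, #3: r6=3+3=6
CMP r6, #18  (cmp 6,18)
BLT top: taken
after SUB r1, r1, #19: r1=(-9)-19=-28
after SUB r7, r7, r6: r7=6-6=0
after ADD r6, r6, #3: r6=6+3=9
CMP r6, #18  (cmp 9,18)
BLT top: taken
after SUB r1, r1, #19: r1=(-28)-19=-47
after SUB r7, r7, r6: r7=0-9=-9
after ADD r6, r6, #3: r6=9+3=12
CMP r6, #18  (cmp 12,18)
BLT top: taken
after SUB r1, r1, #19: r1=(-47)-19=-66
after SUB r7, r7, r6: r7=(-9)-12=-21
after ADD r6, r6, #3: r6=12+3=15
CMP r6, #18  (cmp 15,18)
BLT top: taken
after SUB r1, r1, #19: r1=(-66)-19=-85
after SUB r7, r7, r6: r7=(-21)-15=-36
after ADD r6, r6, #3: r6=15+3=18
CMP r6, #18  (cmp 18,18)
BLT top: not taken
halt.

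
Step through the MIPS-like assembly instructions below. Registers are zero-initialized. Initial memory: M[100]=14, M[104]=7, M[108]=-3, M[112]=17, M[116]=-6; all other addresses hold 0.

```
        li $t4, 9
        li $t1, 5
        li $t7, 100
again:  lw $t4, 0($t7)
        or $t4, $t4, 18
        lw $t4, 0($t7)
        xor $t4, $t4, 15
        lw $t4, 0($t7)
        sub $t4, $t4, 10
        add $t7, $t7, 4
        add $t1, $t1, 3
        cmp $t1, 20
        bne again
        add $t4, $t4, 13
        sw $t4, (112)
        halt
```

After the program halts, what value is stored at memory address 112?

-3

$t4=9
$t1=5
$t7=100
$t4=M[100]=14
$t4=14|18=30
$t4=M[100]=14
$t4=14^15=1
$t4=M[100]=14
$t4=14-10=4
$t7=100+4=104
$t1=5+3=8
cmp $t1, 20  (cmp 8,20)
bne again: taken
$t4=M[104]=7
$t4=7|18=23
$t4=M[104]=7
$t4=7^15=8
$t4=M[104]=7
$t4=7-10=-3
$t7=104+4=108
$t1=8+3=11
cmp $t1, 20  (cmp 11,20)
bne again: taken
$t4=M[108]=-3
$t4=(-3)|18=-1
$t4=M[108]=-3
$t4=(-3)^15=-14
$t4=M[108]=-3
$t4=(-3)-10=-13
$t7=108+4=112
$t1=11+3=14
cmp $t1, 20  (cmp 14,20)
bne again: taken
$t4=M[112]=17
$t4=17|18=19
$t4=M[112]=17
$t4=17^15=30
$t4=M[112]=17
$t4=17-10=7
$t7=112+4=116
$t1=14+3=17
cmp $t1, 20  (cmp 17,20)
bne again: taken
$t4=M[116]=-6
$t4=(-6)|18=-6
$t4=M[116]=-6
$t4=(-6)^15=-11
$t4=M[116]=-6
$t4=(-6)-10=-16
$t7=116+4=120
$t1=17+3=20
cmp $t1, 20  (cmp 20,20)
bne again: not taken
$t4=(-16)+13=-3
sw $t4, (112) → M[112]=-3
halt.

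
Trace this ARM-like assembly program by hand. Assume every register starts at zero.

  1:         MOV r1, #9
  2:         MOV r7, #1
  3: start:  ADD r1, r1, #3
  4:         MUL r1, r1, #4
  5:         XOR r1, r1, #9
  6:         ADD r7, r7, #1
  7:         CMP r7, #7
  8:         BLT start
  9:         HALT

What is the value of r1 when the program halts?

after MOV r1, #9: r1=9
after MOV r7, #1: r7=1
after ADD r1, r1, #3: r1=9+3=12
after MUL r1, r1, #4: r1=12*4=48
after XOR r1, r1, #9: r1=48^9=57
after ADD r7, r7, #1: r7=1+1=2
CMP r7, #7  (cmp 2,7)
BLT start: taken
after ADD r1, r1, #3: r1=57+3=60
after MUL r1, r1, #4: r1=60*4=240
after XOR r1, r1, #9: r1=240^9=249
after ADD r7, r7, #1: r7=2+1=3
CMP r7, #7  (cmp 3,7)
BLT start: taken
after ADD r1, r1, #3: r1=249+3=252
after MUL r1, r1, #4: r1=252*4=1008
after XOR r1, r1, #9: r1=1008^9=1017
after ADD r7, r7, #1: r7=3+1=4
CMP r7, #7  (cmp 4,7)
BLT start: taken
after ADD r1, r1, #3: r1=1017+3=1020
after MUL r1, r1, #4: r1=1020*4=4080
after XOR r1, r1, #9: r1=4080^9=4089
after ADD r7, r7, #1: r7=4+1=5
CMP r7, #7  (cmp 5,7)
BLT start: taken
after ADD r1, r1, #3: r1=4089+3=4092
after MUL r1, r1, #4: r1=4092*4=16368
after XOR r1, r1, #9: r1=16368^9=16377
after ADD r7, r7, #1: r7=5+1=6
CMP r7, #7  (cmp 6,7)
BLT start: taken
after ADD r1, r1, #3: r1=16377+3=16380
after MUL r1, r1, #4: r1=16380*4=65520
after XOR r1, r1, #9: r1=65520^9=65529
after ADD r7, r7, #1: r7=6+1=7
CMP r7, #7  (cmp 7,7)
BLT start: not taken
halt.

65529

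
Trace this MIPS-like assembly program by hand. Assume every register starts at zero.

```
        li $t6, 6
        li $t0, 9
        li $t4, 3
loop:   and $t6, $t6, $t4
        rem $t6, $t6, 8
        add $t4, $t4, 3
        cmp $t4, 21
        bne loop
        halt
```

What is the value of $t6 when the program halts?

0

$t6=6
$t0=9
$t4=3
$t6=6&3=2
$t6=2%8=2
$t4=3+3=6
cmp $t4, 21  (cmp 6,21)
bne loop: taken
$t6=2&6=2
$t6=2%8=2
$t4=6+3=9
cmp $t4, 21  (cmp 9,21)
bne loop: taken
$t6=2&9=0
$t6=0%8=0
$t4=9+3=12
cmp $t4, 21  (cmp 12,21)
bne loop: taken
$t6=0&12=0
$t6=0%8=0
$t4=12+3=15
cmp $t4, 21  (cmp 15,21)
bne loop: taken
$t6=0&15=0
$t6=0%8=0
$t4=15+3=18
cmp $t4, 21  (cmp 18,21)
bne loop: taken
$t6=0&18=0
$t6=0%8=0
$t4=18+3=21
cmp $t4, 21  (cmp 21,21)
bne loop: not taken
halt.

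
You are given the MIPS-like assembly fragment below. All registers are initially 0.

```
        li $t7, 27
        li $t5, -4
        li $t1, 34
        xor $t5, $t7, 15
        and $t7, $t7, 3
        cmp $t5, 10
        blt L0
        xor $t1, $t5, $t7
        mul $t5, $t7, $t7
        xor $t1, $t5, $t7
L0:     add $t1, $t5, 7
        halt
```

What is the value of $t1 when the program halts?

16

$t7=27
$t5=-4
$t1=34
$t5=27^15=20
$t7=27&3=3
cmp $t5, 10  (cmp 20,10)
blt L0: not taken
$t1=20^3=23
$t5=3*3=9
$t1=9^3=10
$t1=9+7=16
halt.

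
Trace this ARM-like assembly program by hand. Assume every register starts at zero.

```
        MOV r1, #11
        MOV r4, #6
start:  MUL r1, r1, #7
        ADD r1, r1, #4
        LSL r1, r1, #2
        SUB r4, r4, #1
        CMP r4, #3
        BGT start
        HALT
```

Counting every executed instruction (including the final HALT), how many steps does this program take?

21

after MOV r1, #11: r1=11
after MOV r4, #6: r4=6
after MUL r1, r1, #7: r1=11*7=77
after ADD r1, r1, #4: r1=77+4=81
after LSL r1, r1, #2: r1=81<<2=324
after SUB r4, r4, #1: r4=6-1=5
CMP r4, #3  (cmp 5,3)
BGT start: taken
after MUL r1, r1, #7: r1=324*7=2268
after ADD r1, r1, #4: r1=2268+4=2272
after LSL r1, r1, #2: r1=2272<<2=9088
after SUB r4, r4, #1: r4=5-1=4
CMP r4, #3  (cmp 4,3)
BGT start: taken
after MUL r1, r1, #7: r1=9088*7=63616
after ADD r1, r1, #4: r1=63616+4=63620
after LSL r1, r1, #2: r1=63620<<2=254480
after SUB r4, r4, #1: r4=4-1=3
CMP r4, #3  (cmp 3,3)
BGT start: not taken
halt.
Total executed instructions: 21.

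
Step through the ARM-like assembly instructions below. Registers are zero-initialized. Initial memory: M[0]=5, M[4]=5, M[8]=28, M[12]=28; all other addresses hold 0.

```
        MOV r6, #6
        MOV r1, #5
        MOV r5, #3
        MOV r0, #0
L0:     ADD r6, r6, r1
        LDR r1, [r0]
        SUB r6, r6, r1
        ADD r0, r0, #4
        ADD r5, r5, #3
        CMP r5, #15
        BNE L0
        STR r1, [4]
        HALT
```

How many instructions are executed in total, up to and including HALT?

MOV r6, #6 → r6=6
MOV r1, #5 → r1=5
MOV r5, #3 → r5=3
MOV r0, #0 → r0=0
ADD r6, r6, r1 → r6=6+5=11
LDR r1, [r0] → r1=M[0]=5
SUB r6, r6, r1 → r6=11-5=6
ADD r0, r0, #4 → r0=0+4=4
ADD r5, r5, #3 → r5=3+3=6
CMP r5, #15  (cmp 6,15)
BNE L0: taken
ADD r6, r6, r1 → r6=6+5=11
LDR r1, [r0] → r1=M[4]=5
SUB r6, r6, r1 → r6=11-5=6
ADD r0, r0, #4 → r0=4+4=8
ADD r5, r5, #3 → r5=6+3=9
CMP r5, #15  (cmp 9,15)
BNE L0: taken
ADD r6, r6, r1 → r6=6+5=11
LDR r1, [r0] → r1=M[8]=28
SUB r6, r6, r1 → r6=11-28=-17
ADD r0, r0, #4 → r0=8+4=12
ADD r5, r5, #3 → r5=9+3=12
CMP r5, #15  (cmp 12,15)
BNE L0: taken
ADD r6, r6, r1 → r6=(-17)+28=11
LDR r1, [r0] → r1=M[12]=28
SUB r6, r6, r1 → r6=11-28=-17
ADD r0, r0, #4 → r0=12+4=16
ADD r5, r5, #3 → r5=12+3=15
CMP r5, #15  (cmp 15,15)
BNE L0: not taken
STR r1, [4] → M[4]=28
halt.
Total executed instructions: 34.

34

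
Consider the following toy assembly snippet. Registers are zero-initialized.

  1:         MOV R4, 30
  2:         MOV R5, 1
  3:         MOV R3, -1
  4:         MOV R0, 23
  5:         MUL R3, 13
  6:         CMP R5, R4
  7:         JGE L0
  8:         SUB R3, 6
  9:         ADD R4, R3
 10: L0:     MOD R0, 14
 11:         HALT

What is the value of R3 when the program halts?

-19

R4=30
R5=1
R3=-1
R0=23
R3=(-1)*13=-13
CMP R5, R4  (cmp 1,30)
JGE L0: not taken
R3=(-13)-6=-19
R4=30+(-19)=11
R0=23%14=9
halt.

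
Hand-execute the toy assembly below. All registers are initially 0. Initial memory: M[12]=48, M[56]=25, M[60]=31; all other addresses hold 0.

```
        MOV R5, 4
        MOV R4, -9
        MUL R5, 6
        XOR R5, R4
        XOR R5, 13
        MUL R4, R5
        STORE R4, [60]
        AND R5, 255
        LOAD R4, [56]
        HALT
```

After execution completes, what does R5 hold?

after MOV R5, 4: R5=4
after MOV R4, -9: R4=-9
after MUL R5, 6: R5=4*6=24
after XOR R5, R4: R5=24^(-9)=-17
after XOR R5, 13: R5=(-17)^13=-30
after MUL R4, R5: R4=(-9)*(-30)=270
STORE R4, [60] → M[60]=270
after AND R5, 255: R5=(-30)&255=226
after LOAD R4, [56]: R4=M[56]=25
halt.

226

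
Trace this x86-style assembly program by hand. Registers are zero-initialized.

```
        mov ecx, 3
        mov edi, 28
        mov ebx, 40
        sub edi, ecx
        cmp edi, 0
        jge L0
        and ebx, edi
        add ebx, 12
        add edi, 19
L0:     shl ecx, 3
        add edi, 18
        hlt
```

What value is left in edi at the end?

43

ecx=3
edi=28
ebx=40
edi=28-3=25
cmp edi, 0  (cmp 25,0)
jge L0: taken
ecx=3<<3=24
edi=25+18=43
halt.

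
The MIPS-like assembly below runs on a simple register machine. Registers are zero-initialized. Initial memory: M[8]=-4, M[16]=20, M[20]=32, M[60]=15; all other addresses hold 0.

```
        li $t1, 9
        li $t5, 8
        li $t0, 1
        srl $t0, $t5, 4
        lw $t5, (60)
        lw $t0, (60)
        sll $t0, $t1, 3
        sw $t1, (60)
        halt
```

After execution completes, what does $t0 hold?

li $t1, 9 → $t1=9
li $t5, 8 → $t5=8
li $t0, 1 → $t0=1
srl $t0, $t5, 4 → $t0=8>>4=0
lw $t5, (60) → $t5=M[60]=15
lw $t0, (60) → $t0=M[60]=15
sll $t0, $t1, 3 → $t0=9<<3=72
sw $t1, (60) → M[60]=9
halt.

72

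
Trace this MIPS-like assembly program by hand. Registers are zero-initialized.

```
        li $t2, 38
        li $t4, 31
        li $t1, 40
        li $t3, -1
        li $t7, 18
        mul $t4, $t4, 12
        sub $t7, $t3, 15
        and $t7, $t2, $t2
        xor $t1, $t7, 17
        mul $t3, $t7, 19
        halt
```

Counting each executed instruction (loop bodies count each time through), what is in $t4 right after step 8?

after li $t2, 38: $t2=38
after li $t4, 31: $t4=31
after li $t1, 40: $t1=40
after li $t3, -1: $t3=-1
after li $t7, 18: $t7=18
after mul $t4, $t4, 12: $t4=31*12=372
after sub $t7, $t3, 15: $t7=(-1)-15=-16
after and $t7, $t2, $t2: $t7=38&38=38
After step 8: $t4 = 372.

372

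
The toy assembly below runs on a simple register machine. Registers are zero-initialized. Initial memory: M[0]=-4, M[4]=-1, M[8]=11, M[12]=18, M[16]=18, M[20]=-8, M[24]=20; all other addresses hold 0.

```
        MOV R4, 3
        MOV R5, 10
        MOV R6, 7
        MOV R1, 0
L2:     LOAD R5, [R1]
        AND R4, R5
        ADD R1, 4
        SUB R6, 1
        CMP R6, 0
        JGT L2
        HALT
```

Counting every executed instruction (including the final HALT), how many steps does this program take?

R4=3
R5=10
R6=7
R1=0
R5=M[0]=-4
R4=3&(-4)=0
R1=0+4=4
R6=7-1=6
CMP R6, 0  (cmp 6,0)
JGT L2: taken
R5=M[4]=-1
R4=0&(-1)=0
R1=4+4=8
R6=6-1=5
CMP R6, 0  (cmp 5,0)
JGT L2: taken
R5=M[8]=11
R4=0&11=0
R1=8+4=12
R6=5-1=4
CMP R6, 0  (cmp 4,0)
JGT L2: taken
R5=M[12]=18
R4=0&18=0
R1=12+4=16
R6=4-1=3
CMP R6, 0  (cmp 3,0)
JGT L2: taken
R5=M[16]=18
R4=0&18=0
R1=16+4=20
R6=3-1=2
CMP R6, 0  (cmp 2,0)
JGT L2: taken
R5=M[20]=-8
R4=0&(-8)=0
R1=20+4=24
R6=2-1=1
CMP R6, 0  (cmp 1,0)
JGT L2: taken
R5=M[24]=20
R4=0&20=0
R1=24+4=28
R6=1-1=0
CMP R6, 0  (cmp 0,0)
JGT L2: not taken
halt.
Total executed instructions: 47.

47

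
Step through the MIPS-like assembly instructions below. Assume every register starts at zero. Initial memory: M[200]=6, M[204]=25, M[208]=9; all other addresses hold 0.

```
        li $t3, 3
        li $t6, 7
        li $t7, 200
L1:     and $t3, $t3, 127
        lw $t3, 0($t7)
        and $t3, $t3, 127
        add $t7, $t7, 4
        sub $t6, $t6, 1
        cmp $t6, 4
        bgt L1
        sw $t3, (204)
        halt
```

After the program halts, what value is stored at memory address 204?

9

li $t3, 3 → $t3=3
li $t6, 7 → $t6=7
li $t7, 200 → $t7=200
and $t3, $t3, 127 → $t3=3&127=3
lw $t3, 0($t7) → $t3=M[200]=6
and $t3, $t3, 127 → $t3=6&127=6
add $t7, $t7, 4 → $t7=200+4=204
sub $t6, $t6, 1 → $t6=7-1=6
cmp $t6, 4  (cmp 6,4)
bgt L1: taken
and $t3, $t3, 127 → $t3=6&127=6
lw $t3, 0($t7) → $t3=M[204]=25
and $t3, $t3, 127 → $t3=25&127=25
add $t7, $t7, 4 → $t7=204+4=208
sub $t6, $t6, 1 → $t6=6-1=5
cmp $t6, 4  (cmp 5,4)
bgt L1: taken
and $t3, $t3, 127 → $t3=25&127=25
lw $t3, 0($t7) → $t3=M[208]=9
and $t3, $t3, 127 → $t3=9&127=9
add $t7, $t7, 4 → $t7=208+4=212
sub $t6, $t6, 1 → $t6=5-1=4
cmp $t6, 4  (cmp 4,4)
bgt L1: not taken
sw $t3, (204) → M[204]=9
halt.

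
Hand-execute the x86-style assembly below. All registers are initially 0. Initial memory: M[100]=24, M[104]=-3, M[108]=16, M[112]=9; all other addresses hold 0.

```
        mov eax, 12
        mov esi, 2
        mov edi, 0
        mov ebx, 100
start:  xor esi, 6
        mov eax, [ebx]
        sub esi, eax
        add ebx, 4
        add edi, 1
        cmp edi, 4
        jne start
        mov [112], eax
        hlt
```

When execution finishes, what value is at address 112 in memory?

after mov eax, 12: eax=12
after mov esi, 2: esi=2
after mov edi, 0: edi=0
after mov ebx, 100: ebx=100
after xor esi, 6: esi=2^6=4
after mov eax, [ebx]: eax=M[100]=24
after sub esi, eax: esi=4-24=-20
after add ebx, 4: ebx=100+4=104
after add edi, 1: edi=0+1=1
cmp edi, 4  (cmp 1,4)
jne start: taken
after xor esi, 6: esi=(-20)^6=-22
after mov eax, [ebx]: eax=M[104]=-3
after sub esi, eax: esi=(-22)-(-3)=-19
after add ebx, 4: ebx=104+4=108
after add edi, 1: edi=1+1=2
cmp edi, 4  (cmp 2,4)
jne start: taken
after xor esi, 6: esi=(-19)^6=-21
after mov eax, [ebx]: eax=M[108]=16
after sub esi, eax: esi=(-21)-16=-37
after add ebx, 4: ebx=108+4=112
after add edi, 1: edi=2+1=3
cmp edi, 4  (cmp 3,4)
jne start: taken
after xor esi, 6: esi=(-37)^6=-35
after mov eax, [ebx]: eax=M[112]=9
after sub esi, eax: esi=(-35)-9=-44
after add ebx, 4: ebx=112+4=116
after add edi, 1: edi=3+1=4
cmp edi, 4  (cmp 4,4)
jne start: not taken
mov [112], eax → M[112]=9
halt.

9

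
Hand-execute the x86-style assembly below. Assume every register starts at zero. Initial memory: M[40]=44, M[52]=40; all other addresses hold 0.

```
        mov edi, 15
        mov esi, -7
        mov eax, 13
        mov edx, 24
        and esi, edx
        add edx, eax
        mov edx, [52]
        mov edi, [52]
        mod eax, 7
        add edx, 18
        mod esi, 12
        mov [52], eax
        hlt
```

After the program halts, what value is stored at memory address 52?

edi=15
esi=-7
eax=13
edx=24
esi=(-7)&24=24
edx=24+13=37
edx=M[52]=40
edi=M[52]=40
eax=13%7=6
edx=40+18=58
esi=24%12=0
mov [52], eax → M[52]=6
halt.

6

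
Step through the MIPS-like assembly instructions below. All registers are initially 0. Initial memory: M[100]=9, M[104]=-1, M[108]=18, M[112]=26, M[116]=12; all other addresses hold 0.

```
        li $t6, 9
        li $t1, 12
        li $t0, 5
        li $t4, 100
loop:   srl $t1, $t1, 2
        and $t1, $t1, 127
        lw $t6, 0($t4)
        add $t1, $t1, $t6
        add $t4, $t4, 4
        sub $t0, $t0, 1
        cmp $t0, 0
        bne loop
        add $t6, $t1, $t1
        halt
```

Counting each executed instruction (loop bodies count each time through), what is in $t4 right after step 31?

$t6=9
$t1=12
$t0=5
$t4=100
$t1=12>>2=3
$t1=3&127=3
$t6=M[100]=9
$t1=3+9=12
$t4=100+4=104
$t0=5-1=4
cmp $t0, 0  (cmp 4,0)
bne loop: taken
$t1=12>>2=3
$t1=3&127=3
$t6=M[104]=-1
$t1=3+(-1)=2
$t4=104+4=108
$t0=4-1=3
cmp $t0, 0  (cmp 3,0)
bne loop: taken
$t1=2>>2=0
$t1=0&127=0
$t6=M[108]=18
$t1=0+18=18
$t4=108+4=112
$t0=3-1=2
cmp $t0, 0  (cmp 2,0)
bne loop: taken
$t1=18>>2=4
$t1=4&127=4
$t6=M[112]=26
After step 31: $t4 = 112.

112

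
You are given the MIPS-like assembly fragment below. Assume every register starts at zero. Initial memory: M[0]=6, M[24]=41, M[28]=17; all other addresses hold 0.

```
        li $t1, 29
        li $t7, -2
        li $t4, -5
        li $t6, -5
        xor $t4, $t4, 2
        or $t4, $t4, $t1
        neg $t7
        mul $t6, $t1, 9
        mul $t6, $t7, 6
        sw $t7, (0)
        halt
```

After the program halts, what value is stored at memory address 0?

$t1=29
$t7=-2
$t4=-5
$t6=-5
$t4=(-5)^2=-7
$t4=(-7)|29=-3
$t7=-(-2)=2
$t6=29*9=261
$t6=2*6=12
sw $t7, (0) → M[0]=2
halt.

2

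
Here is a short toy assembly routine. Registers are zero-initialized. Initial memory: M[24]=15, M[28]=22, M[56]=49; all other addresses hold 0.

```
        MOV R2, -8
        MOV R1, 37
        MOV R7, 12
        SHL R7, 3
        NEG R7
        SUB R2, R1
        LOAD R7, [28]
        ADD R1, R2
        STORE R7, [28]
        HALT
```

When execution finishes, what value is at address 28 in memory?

22

R2=-8
R1=37
R7=12
R7=12<<3=96
R7=-(96)=-96
R2=(-8)-37=-45
R7=M[28]=22
R1=37+(-45)=-8
STORE R7, [28] → M[28]=22
halt.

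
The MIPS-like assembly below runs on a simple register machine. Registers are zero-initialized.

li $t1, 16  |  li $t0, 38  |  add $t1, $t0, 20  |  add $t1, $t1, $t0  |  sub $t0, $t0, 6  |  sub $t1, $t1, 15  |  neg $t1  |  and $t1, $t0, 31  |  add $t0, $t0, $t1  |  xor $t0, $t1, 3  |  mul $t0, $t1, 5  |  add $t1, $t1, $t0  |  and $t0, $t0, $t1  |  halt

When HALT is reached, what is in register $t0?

after li $t1, 16: $t1=16
after li $t0, 38: $t0=38
after add $t1, $t0, 20: $t1=38+20=58
after add $t1, $t1, $t0: $t1=58+38=96
after sub $t0, $t0, 6: $t0=38-6=32
after sub $t1, $t1, 15: $t1=96-15=81
after neg $t1: $t1=-(81)=-81
after and $t1, $t0, 31: $t1=32&31=0
after add $t0, $t0, $t1: $t0=32+0=32
after xor $t0, $t1, 3: $t0=0^3=3
after mul $t0, $t1, 5: $t0=0*5=0
after add $t1, $t1, $t0: $t1=0+0=0
after and $t0, $t0, $t1: $t0=0&0=0
halt.

0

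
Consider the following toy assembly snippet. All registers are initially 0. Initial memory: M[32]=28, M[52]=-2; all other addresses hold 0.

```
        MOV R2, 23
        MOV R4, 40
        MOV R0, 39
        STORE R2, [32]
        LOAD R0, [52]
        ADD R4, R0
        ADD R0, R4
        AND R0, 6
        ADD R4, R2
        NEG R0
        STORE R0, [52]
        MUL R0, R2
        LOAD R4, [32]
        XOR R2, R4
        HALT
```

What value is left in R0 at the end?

-92

after MOV R2, 23: R2=23
after MOV R4, 40: R4=40
after MOV R0, 39: R0=39
STORE R2, [32] → M[32]=23
after LOAD R0, [52]: R0=M[52]=-2
after ADD R4, R0: R4=40+(-2)=38
after ADD R0, R4: R0=(-2)+38=36
after AND R0, 6: R0=36&6=4
after ADD R4, R2: R4=38+23=61
after NEG R0: R0=-(4)=-4
STORE R0, [52] → M[52]=-4
after MUL R0, R2: R0=(-4)*23=-92
after LOAD R4, [32]: R4=M[32]=23
after XOR R2, R4: R2=23^23=0
halt.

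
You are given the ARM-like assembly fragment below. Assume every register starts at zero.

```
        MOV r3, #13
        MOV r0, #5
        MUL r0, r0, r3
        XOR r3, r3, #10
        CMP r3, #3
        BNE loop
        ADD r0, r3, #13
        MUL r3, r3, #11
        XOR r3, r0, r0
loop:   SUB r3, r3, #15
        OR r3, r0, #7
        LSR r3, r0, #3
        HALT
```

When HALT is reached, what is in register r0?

65

after MOV r3, #13: r3=13
after MOV r0, #5: r0=5
after MUL r0, r0, r3: r0=5*13=65
after XOR r3, r3, #10: r3=13^10=7
CMP r3, #3  (cmp 7,3)
BNE loop: taken
after SUB r3, r3, #15: r3=7-15=-8
after OR r3, r0, #7: r3=65|7=71
after LSR r3, r0, #3: r3=65>>3=8
halt.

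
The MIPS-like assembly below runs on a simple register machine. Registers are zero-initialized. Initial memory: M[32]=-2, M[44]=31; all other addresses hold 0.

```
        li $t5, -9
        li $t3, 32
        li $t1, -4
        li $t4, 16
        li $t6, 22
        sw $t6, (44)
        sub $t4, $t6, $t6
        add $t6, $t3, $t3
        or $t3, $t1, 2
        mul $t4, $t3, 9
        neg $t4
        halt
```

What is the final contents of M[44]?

22

after li $t5, -9: $t5=-9
after li $t3, 32: $t3=32
after li $t1, -4: $t1=-4
after li $t4, 16: $t4=16
after li $t6, 22: $t6=22
sw $t6, (44) → M[44]=22
after sub $t4, $t6, $t6: $t4=22-22=0
after add $t6, $t3, $t3: $t6=32+32=64
after or $t3, $t1, 2: $t3=(-4)|2=-2
after mul $t4, $t3, 9: $t4=(-2)*9=-18
after neg $t4: $t4=-(-18)=18
halt.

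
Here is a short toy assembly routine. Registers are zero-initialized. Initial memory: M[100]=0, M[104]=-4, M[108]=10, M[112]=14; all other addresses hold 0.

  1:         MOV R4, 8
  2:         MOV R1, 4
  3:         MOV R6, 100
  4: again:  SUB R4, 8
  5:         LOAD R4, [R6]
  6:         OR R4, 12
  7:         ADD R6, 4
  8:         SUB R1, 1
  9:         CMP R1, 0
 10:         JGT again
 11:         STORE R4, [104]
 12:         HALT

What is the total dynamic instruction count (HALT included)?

33

MOV R4, 8 → R4=8
MOV R1, 4 → R1=4
MOV R6, 100 → R6=100
SUB R4, 8 → R4=8-8=0
LOAD R4, [R6] → R4=M[100]=0
OR R4, 12 → R4=0|12=12
ADD R6, 4 → R6=100+4=104
SUB R1, 1 → R1=4-1=3
CMP R1, 0  (cmp 3,0)
JGT again: taken
SUB R4, 8 → R4=12-8=4
LOAD R4, [R6] → R4=M[104]=-4
OR R4, 12 → R4=(-4)|12=-4
ADD R6, 4 → R6=104+4=108
SUB R1, 1 → R1=3-1=2
CMP R1, 0  (cmp 2,0)
JGT again: taken
SUB R4, 8 → R4=(-4)-8=-12
LOAD R4, [R6] → R4=M[108]=10
OR R4, 12 → R4=10|12=14
ADD R6, 4 → R6=108+4=112
SUB R1, 1 → R1=2-1=1
CMP R1, 0  (cmp 1,0)
JGT again: taken
SUB R4, 8 → R4=14-8=6
LOAD R4, [R6] → R4=M[112]=14
OR R4, 12 → R4=14|12=14
ADD R6, 4 → R6=112+4=116
SUB R1, 1 → R1=1-1=0
CMP R1, 0  (cmp 0,0)
JGT again: not taken
STORE R4, [104] → M[104]=14
halt.
Total executed instructions: 33.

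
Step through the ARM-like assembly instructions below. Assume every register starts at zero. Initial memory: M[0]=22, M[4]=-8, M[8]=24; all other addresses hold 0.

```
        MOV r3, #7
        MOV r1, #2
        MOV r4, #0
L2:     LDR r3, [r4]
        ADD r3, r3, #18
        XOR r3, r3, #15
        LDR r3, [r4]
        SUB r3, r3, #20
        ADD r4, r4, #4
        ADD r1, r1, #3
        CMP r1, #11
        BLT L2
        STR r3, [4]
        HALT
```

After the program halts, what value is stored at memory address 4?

after MOV r3, #7: r3=7
after MOV r1, #2: r1=2
after MOV r4, #0: r4=0
after LDR r3, [r4]: r3=M[0]=22
after ADD r3, r3, #18: r3=22+18=40
after XOR r3, r3, #15: r3=40^15=39
after LDR r3, [r4]: r3=M[0]=22
after SUB r3, r3, #20: r3=22-20=2
after ADD r4, r4, #4: r4=0+4=4
after ADD r1, r1, #3: r1=2+3=5
CMP r1, #11  (cmp 5,11)
BLT L2: taken
after LDR r3, [r4]: r3=M[4]=-8
after ADD r3, r3, #18: r3=(-8)+18=10
after XOR r3, r3, #15: r3=10^15=5
after LDR r3, [r4]: r3=M[4]=-8
after SUB r3, r3, #20: r3=(-8)-20=-28
after ADD r4, r4, #4: r4=4+4=8
after ADD r1, r1, #3: r1=5+3=8
CMP r1, #11  (cmp 8,11)
BLT L2: taken
after LDR r3, [r4]: r3=M[8]=24
after ADD r3, r3, #18: r3=24+18=42
after XOR r3, r3, #15: r3=42^15=37
after LDR r3, [r4]: r3=M[8]=24
after SUB r3, r3, #20: r3=24-20=4
after ADD r4, r4, #4: r4=8+4=12
after ADD r1, r1, #3: r1=8+3=11
CMP r1, #11  (cmp 11,11)
BLT L2: not taken
STR r3, [4] → M[4]=4
halt.

4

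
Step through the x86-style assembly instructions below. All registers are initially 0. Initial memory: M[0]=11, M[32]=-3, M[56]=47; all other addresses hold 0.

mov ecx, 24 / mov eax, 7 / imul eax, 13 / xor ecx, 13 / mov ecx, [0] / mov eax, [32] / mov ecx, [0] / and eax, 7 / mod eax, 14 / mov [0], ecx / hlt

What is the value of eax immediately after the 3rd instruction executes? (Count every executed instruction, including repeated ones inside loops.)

after mov ecx, 24: ecx=24
after mov eax, 7: eax=7
after imul eax, 13: eax=7*13=91
After step 3: eax = 91.

91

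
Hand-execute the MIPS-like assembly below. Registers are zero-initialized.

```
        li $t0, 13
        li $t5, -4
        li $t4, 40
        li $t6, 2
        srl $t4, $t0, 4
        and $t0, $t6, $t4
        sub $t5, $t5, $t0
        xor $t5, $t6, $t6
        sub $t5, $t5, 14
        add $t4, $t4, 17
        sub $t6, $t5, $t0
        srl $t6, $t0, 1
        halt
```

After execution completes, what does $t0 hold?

li $t0, 13 → $t0=13
li $t5, -4 → $t5=-4
li $t4, 40 → $t4=40
li $t6, 2 → $t6=2
srl $t4, $t0, 4 → $t4=13>>4=0
and $t0, $t6, $t4 → $t0=2&0=0
sub $t5, $t5, $t0 → $t5=(-4)-0=-4
xor $t5, $t6, $t6 → $t5=2^2=0
sub $t5, $t5, 14 → $t5=0-14=-14
add $t4, $t4, 17 → $t4=0+17=17
sub $t6, $t5, $t0 → $t6=(-14)-0=-14
srl $t6, $t0, 1 → $t6=0>>1=0
halt.

0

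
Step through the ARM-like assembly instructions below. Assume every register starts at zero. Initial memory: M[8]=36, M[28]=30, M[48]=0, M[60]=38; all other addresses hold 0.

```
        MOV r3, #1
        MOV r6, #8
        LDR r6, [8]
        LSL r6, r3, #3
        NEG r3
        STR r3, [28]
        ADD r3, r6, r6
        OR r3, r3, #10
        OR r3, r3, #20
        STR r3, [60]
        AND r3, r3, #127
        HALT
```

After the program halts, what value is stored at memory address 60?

30

r3=1
r6=8
r6=M[8]=36
r6=1<<3=8
r3=-(1)=-1
STR r3, [28] → M[28]=-1
r3=8+8=16
r3=16|10=26
r3=26|20=30
STR r3, [60] → M[60]=30
r3=30&127=30
halt.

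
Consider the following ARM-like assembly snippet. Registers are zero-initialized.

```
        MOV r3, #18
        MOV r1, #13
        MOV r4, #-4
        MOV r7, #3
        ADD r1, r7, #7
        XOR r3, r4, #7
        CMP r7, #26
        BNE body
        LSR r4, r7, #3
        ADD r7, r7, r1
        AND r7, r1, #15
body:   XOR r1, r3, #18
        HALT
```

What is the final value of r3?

MOV r3, #18 → r3=18
MOV r1, #13 → r1=13
MOV r4, #-4 → r4=-4
MOV r7, #3 → r7=3
ADD r1, r7, #7 → r1=3+7=10
XOR r3, r4, #7 → r3=(-4)^7=-5
CMP r7, #26  (cmp 3,26)
BNE body: taken
XOR r1, r3, #18 → r1=(-5)^18=-23
halt.

-5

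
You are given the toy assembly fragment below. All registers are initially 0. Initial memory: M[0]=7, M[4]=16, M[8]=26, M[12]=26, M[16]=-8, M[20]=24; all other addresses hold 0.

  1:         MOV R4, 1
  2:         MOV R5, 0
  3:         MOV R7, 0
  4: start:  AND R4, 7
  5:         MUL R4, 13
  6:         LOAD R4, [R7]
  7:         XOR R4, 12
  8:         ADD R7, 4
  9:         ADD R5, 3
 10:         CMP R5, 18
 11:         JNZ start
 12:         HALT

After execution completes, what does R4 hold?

R4=1
R5=0
R7=0
R4=1&7=1
R4=1*13=13
R4=M[0]=7
R4=7^12=11
R7=0+4=4
R5=0+3=3
CMP R5, 18  (cmp 3,18)
JNZ start: taken
R4=11&7=3
R4=3*13=39
R4=M[4]=16
R4=16^12=28
R7=4+4=8
R5=3+3=6
CMP R5, 18  (cmp 6,18)
JNZ start: taken
R4=28&7=4
R4=4*13=52
R4=M[8]=26
R4=26^12=22
R7=8+4=12
R5=6+3=9
CMP R5, 18  (cmp 9,18)
JNZ start: taken
R4=22&7=6
R4=6*13=78
R4=M[12]=26
R4=26^12=22
R7=12+4=16
R5=9+3=12
CMP R5, 18  (cmp 12,18)
JNZ start: taken
R4=22&7=6
R4=6*13=78
R4=M[16]=-8
R4=(-8)^12=-12
R7=16+4=20
R5=12+3=15
CMP R5, 18  (cmp 15,18)
JNZ start: taken
R4=(-12)&7=4
R4=4*13=52
R4=M[20]=24
R4=24^12=20
R7=20+4=24
R5=15+3=18
CMP R5, 18  (cmp 18,18)
JNZ start: not taken
halt.

20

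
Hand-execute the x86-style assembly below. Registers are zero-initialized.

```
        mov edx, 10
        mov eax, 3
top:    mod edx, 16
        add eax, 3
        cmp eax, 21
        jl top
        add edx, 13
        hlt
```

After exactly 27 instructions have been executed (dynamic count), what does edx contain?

mov edx, 10 → edx=10
mov eax, 3 → eax=3
mod edx, 16 → edx=10%16=10
add eax, 3 → eax=3+3=6
cmp eax, 21  (cmp 6,21)
jl top: taken
mod edx, 16 → edx=10%16=10
add eax, 3 → eax=6+3=9
cmp eax, 21  (cmp 9,21)
jl top: taken
mod edx, 16 → edx=10%16=10
add eax, 3 → eax=9+3=12
cmp eax, 21  (cmp 12,21)
jl top: taken
mod edx, 16 → edx=10%16=10
add eax, 3 → eax=12+3=15
cmp eax, 21  (cmp 15,21)
jl top: taken
mod edx, 16 → edx=10%16=10
add eax, 3 → eax=15+3=18
cmp eax, 21  (cmp 18,21)
jl top: taken
mod edx, 16 → edx=10%16=10
add eax, 3 → eax=18+3=21
cmp eax, 21  (cmp 21,21)
jl top: not taken
add edx, 13 → edx=10+13=23
After step 27: edx = 23.

23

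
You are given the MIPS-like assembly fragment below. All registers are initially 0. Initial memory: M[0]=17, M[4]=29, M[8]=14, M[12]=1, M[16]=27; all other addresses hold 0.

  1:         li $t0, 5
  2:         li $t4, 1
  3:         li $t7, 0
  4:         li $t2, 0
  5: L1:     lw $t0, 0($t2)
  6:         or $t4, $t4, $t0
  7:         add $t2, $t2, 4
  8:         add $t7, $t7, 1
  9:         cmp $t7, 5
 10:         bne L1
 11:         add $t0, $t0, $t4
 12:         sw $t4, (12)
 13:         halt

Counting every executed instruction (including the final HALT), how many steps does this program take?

37

$t0=5
$t4=1
$t7=0
$t2=0
$t0=M[0]=17
$t4=1|17=17
$t2=0+4=4
$t7=0+1=1
cmp $t7, 5  (cmp 1,5)
bne L1: taken
$t0=M[4]=29
$t4=17|29=29
$t2=4+4=8
$t7=1+1=2
cmp $t7, 5  (cmp 2,5)
bne L1: taken
$t0=M[8]=14
$t4=29|14=31
$t2=8+4=12
$t7=2+1=3
cmp $t7, 5  (cmp 3,5)
bne L1: taken
$t0=M[12]=1
$t4=31|1=31
$t2=12+4=16
$t7=3+1=4
cmp $t7, 5  (cmp 4,5)
bne L1: taken
$t0=M[16]=27
$t4=31|27=31
$t2=16+4=20
$t7=4+1=5
cmp $t7, 5  (cmp 5,5)
bne L1: not taken
$t0=27+31=58
sw $t4, (12) → M[12]=31
halt.
Total executed instructions: 37.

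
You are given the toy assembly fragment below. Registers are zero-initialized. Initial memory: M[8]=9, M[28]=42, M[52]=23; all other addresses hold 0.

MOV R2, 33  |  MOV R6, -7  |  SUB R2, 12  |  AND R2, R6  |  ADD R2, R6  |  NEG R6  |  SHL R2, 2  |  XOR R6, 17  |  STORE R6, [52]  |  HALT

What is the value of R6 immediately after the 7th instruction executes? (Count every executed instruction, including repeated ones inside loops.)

7

R2=33
R6=-7
R2=33-12=21
R2=21&(-7)=17
R2=17+(-7)=10
R6=-(-7)=7
R2=10<<2=40
After step 7: R6 = 7.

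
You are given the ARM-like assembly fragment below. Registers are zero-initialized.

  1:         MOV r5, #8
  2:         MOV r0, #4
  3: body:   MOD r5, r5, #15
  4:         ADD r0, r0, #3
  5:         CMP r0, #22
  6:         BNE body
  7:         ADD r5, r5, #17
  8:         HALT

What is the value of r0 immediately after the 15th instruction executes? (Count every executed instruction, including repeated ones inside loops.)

13

r5=8
r0=4
r5=8%15=8
r0=4+3=7
CMP r0, #22  (cmp 7,22)
BNE body: taken
r5=8%15=8
r0=7+3=10
CMP r0, #22  (cmp 10,22)
BNE body: taken
r5=8%15=8
r0=10+3=13
CMP r0, #22  (cmp 13,22)
BNE body: taken
r5=8%15=8
After step 15: r0 = 13.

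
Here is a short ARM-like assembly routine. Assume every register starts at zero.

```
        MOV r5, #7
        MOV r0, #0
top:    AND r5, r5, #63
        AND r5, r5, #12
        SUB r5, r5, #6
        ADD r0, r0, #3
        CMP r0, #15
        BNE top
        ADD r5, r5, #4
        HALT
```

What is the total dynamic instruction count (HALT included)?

r5=7
r0=0
r5=7&63=7
r5=7&12=4
r5=4-6=-2
r0=0+3=3
CMP r0, #15  (cmp 3,15)
BNE top: taken
r5=(-2)&63=62
r5=62&12=12
r5=12-6=6
r0=3+3=6
CMP r0, #15  (cmp 6,15)
BNE top: taken
r5=6&63=6
r5=6&12=4
r5=4-6=-2
r0=6+3=9
CMP r0, #15  (cmp 9,15)
BNE top: taken
r5=(-2)&63=62
r5=62&12=12
r5=12-6=6
r0=9+3=12
CMP r0, #15  (cmp 12,15)
BNE top: taken
r5=6&63=6
r5=6&12=4
r5=4-6=-2
r0=12+3=15
CMP r0, #15  (cmp 15,15)
BNE top: not taken
r5=(-2)+4=2
halt.
Total executed instructions: 34.

34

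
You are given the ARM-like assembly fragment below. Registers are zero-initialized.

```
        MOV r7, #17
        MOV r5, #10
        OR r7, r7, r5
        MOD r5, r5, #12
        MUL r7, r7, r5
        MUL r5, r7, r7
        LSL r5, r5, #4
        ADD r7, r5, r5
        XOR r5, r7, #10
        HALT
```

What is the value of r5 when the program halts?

after MOV r7, #17: r7=17
after MOV r5, #10: r5=10
after OR r7, r7, r5: r7=17|10=27
after MOD r5, r5, #12: r5=10%12=10
after MUL r7, r7, r5: r7=27*10=270
after MUL r5, r7, r7: r5=270*270=72900
after LSL r5, r5, #4: r5=72900<<4=1166400
after ADD r7, r5, r5: r7=1166400+1166400=2332800
after XOR r5, r7, #10: r5=2332800^10=2332810
halt.

2332810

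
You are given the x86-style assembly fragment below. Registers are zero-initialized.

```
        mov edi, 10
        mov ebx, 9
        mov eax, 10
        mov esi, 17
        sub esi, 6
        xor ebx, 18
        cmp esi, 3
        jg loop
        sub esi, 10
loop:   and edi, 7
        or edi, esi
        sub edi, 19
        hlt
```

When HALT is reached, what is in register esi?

11

after mov edi, 10: edi=10
after mov ebx, 9: ebx=9
after mov eax, 10: eax=10
after mov esi, 17: esi=17
after sub esi, 6: esi=17-6=11
after xor ebx, 18: ebx=9^18=27
cmp esi, 3  (cmp 11,3)
jg loop: taken
after and edi, 7: edi=10&7=2
after or edi, esi: edi=2|11=11
after sub edi, 19: edi=11-19=-8
halt.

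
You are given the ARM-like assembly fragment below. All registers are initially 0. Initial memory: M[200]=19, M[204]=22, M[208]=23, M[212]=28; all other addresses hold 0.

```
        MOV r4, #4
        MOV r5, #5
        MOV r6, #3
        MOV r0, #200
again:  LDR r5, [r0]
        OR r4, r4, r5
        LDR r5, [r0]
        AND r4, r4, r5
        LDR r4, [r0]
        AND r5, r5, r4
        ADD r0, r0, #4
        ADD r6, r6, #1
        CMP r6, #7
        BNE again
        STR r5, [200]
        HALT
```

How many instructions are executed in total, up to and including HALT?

r4=4
r5=5
r6=3
r0=200
r5=M[200]=19
r4=4|19=23
r5=M[200]=19
r4=23&19=19
r4=M[200]=19
r5=19&19=19
r0=200+4=204
r6=3+1=4
CMP r6, #7  (cmp 4,7)
BNE again: taken
r5=M[204]=22
r4=19|22=23
r5=M[204]=22
r4=23&22=22
r4=M[204]=22
r5=22&22=22
r0=204+4=208
r6=4+1=5
CMP r6, #7  (cmp 5,7)
BNE again: taken
r5=M[208]=23
r4=22|23=23
r5=M[208]=23
r4=23&23=23
r4=M[208]=23
r5=23&23=23
r0=208+4=212
r6=5+1=6
CMP r6, #7  (cmp 6,7)
BNE again: taken
r5=M[212]=28
r4=23|28=31
r5=M[212]=28
r4=31&28=28
r4=M[212]=28
r5=28&28=28
r0=212+4=216
r6=6+1=7
CMP r6, #7  (cmp 7,7)
BNE again: not taken
STR r5, [200] → M[200]=28
halt.
Total executed instructions: 46.

46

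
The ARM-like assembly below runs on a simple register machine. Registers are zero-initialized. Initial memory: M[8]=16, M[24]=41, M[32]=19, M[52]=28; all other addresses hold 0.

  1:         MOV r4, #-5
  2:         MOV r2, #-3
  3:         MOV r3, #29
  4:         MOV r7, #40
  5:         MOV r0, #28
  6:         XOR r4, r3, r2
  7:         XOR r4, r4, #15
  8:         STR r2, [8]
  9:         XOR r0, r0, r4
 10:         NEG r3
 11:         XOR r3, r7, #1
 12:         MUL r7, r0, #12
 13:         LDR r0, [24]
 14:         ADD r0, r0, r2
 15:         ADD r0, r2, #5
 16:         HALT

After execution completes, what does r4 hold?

-17

after MOV r4, #-5: r4=-5
after MOV r2, #-3: r2=-3
after MOV r3, #29: r3=29
after MOV r7, #40: r7=40
after MOV r0, #28: r0=28
after XOR r4, r3, r2: r4=29^(-3)=-32
after XOR r4, r4, #15: r4=(-32)^15=-17
STR r2, [8] → M[8]=-3
after XOR r0, r0, r4: r0=28^(-17)=-13
after NEG r3: r3=-(29)=-29
after XOR r3, r7, #1: r3=40^1=41
after MUL r7, r0, #12: r7=(-13)*12=-156
after LDR r0, [24]: r0=M[24]=41
after ADD r0, r0, r2: r0=41+(-3)=38
after ADD r0, r2, #5: r0=(-3)+5=2
halt.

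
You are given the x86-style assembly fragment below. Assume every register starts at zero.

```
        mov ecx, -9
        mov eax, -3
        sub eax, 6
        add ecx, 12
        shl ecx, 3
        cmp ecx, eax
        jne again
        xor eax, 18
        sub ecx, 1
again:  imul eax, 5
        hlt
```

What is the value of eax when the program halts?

after mov ecx, -9: ecx=-9
after mov eax, -3: eax=-3
after sub eax, 6: eax=(-3)-6=-9
after add ecx, 12: ecx=(-9)+12=3
after shl ecx, 3: ecx=3<<3=24
cmp ecx, eax  (cmp 24,-9)
jne again: taken
after imul eax, 5: eax=(-9)*5=-45
halt.

-45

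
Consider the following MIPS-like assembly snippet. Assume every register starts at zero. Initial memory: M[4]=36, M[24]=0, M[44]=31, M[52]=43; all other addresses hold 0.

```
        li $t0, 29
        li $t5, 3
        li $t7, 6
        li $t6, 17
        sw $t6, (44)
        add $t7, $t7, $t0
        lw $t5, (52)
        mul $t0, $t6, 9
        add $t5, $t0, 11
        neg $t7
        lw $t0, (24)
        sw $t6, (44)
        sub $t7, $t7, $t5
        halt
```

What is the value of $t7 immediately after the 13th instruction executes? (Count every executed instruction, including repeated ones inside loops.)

-199

after li $t0, 29: $t0=29
after li $t5, 3: $t5=3
after li $t7, 6: $t7=6
after li $t6, 17: $t6=17
sw $t6, (44) → M[44]=17
after add $t7, $t7, $t0: $t7=6+29=35
after lw $t5, (52): $t5=M[52]=43
after mul $t0, $t6, 9: $t0=17*9=153
after add $t5, $t0, 11: $t5=153+11=164
after neg $t7: $t7=-(35)=-35
after lw $t0, (24): $t0=M[24]=0
sw $t6, (44) → M[44]=17
after sub $t7, $t7, $t5: $t7=(-35)-164=-199
After step 13: $t7 = -199.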